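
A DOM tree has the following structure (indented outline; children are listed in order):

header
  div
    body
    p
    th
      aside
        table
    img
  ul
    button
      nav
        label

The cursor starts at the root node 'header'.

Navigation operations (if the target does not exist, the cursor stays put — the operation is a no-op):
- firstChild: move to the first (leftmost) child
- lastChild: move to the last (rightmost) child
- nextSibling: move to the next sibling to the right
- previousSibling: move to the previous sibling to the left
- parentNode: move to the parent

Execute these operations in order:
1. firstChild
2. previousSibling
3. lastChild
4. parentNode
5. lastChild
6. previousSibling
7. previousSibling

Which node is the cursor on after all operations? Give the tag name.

Answer: p

Derivation:
After 1 (firstChild): div
After 2 (previousSibling): div (no-op, stayed)
After 3 (lastChild): img
After 4 (parentNode): div
After 5 (lastChild): img
After 6 (previousSibling): th
After 7 (previousSibling): p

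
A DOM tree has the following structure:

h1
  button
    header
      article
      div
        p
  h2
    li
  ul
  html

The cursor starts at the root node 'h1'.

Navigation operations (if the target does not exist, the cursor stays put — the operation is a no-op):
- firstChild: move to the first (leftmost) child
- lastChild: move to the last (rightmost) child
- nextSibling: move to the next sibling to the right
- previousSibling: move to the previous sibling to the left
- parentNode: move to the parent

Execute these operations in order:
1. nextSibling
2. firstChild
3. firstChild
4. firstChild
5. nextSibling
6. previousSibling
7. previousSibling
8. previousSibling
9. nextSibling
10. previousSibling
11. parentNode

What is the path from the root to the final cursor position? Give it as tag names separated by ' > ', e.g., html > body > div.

After 1 (nextSibling): h1 (no-op, stayed)
After 2 (firstChild): button
After 3 (firstChild): header
After 4 (firstChild): article
After 5 (nextSibling): div
After 6 (previousSibling): article
After 7 (previousSibling): article (no-op, stayed)
After 8 (previousSibling): article (no-op, stayed)
After 9 (nextSibling): div
After 10 (previousSibling): article
After 11 (parentNode): header

Answer: h1 > button > header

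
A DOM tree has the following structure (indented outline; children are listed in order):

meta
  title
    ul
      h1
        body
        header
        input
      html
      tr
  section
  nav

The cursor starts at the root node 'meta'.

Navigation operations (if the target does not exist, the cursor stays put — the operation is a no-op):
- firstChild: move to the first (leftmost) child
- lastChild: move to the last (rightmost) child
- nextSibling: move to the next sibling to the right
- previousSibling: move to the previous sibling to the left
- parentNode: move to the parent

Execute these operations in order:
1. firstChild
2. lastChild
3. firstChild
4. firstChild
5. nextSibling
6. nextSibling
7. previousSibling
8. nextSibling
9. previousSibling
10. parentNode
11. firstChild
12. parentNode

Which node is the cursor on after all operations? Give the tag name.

Answer: h1

Derivation:
After 1 (firstChild): title
After 2 (lastChild): ul
After 3 (firstChild): h1
After 4 (firstChild): body
After 5 (nextSibling): header
After 6 (nextSibling): input
After 7 (previousSibling): header
After 8 (nextSibling): input
After 9 (previousSibling): header
After 10 (parentNode): h1
After 11 (firstChild): body
After 12 (parentNode): h1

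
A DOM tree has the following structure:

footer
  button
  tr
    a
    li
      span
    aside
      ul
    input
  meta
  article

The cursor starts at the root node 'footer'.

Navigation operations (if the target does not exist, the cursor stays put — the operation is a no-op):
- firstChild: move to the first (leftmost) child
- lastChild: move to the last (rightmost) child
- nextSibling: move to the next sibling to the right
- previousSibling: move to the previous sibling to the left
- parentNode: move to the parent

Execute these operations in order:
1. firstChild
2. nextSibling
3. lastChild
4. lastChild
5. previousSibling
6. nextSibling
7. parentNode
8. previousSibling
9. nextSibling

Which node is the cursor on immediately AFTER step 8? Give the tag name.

Answer: button

Derivation:
After 1 (firstChild): button
After 2 (nextSibling): tr
After 3 (lastChild): input
After 4 (lastChild): input (no-op, stayed)
After 5 (previousSibling): aside
After 6 (nextSibling): input
After 7 (parentNode): tr
After 8 (previousSibling): button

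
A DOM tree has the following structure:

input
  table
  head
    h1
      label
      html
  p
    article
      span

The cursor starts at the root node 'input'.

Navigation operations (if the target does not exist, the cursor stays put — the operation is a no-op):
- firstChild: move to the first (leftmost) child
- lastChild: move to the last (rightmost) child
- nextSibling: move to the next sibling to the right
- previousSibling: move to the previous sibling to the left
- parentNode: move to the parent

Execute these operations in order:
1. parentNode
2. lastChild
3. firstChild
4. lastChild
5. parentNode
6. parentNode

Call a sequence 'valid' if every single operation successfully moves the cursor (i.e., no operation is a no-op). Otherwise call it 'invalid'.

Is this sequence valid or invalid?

After 1 (parentNode): input (no-op, stayed)
After 2 (lastChild): p
After 3 (firstChild): article
After 4 (lastChild): span
After 5 (parentNode): article
After 6 (parentNode): p

Answer: invalid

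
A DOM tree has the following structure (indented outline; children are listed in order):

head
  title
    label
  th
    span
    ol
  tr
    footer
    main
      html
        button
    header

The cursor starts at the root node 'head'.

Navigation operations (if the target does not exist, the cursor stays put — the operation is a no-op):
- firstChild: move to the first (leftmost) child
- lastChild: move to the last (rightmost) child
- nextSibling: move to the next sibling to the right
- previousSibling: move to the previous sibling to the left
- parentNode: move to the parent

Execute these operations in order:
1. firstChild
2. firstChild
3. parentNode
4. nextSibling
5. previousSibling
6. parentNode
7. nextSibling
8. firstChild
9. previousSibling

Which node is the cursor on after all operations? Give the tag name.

Answer: title

Derivation:
After 1 (firstChild): title
After 2 (firstChild): label
After 3 (parentNode): title
After 4 (nextSibling): th
After 5 (previousSibling): title
After 6 (parentNode): head
After 7 (nextSibling): head (no-op, stayed)
After 8 (firstChild): title
After 9 (previousSibling): title (no-op, stayed)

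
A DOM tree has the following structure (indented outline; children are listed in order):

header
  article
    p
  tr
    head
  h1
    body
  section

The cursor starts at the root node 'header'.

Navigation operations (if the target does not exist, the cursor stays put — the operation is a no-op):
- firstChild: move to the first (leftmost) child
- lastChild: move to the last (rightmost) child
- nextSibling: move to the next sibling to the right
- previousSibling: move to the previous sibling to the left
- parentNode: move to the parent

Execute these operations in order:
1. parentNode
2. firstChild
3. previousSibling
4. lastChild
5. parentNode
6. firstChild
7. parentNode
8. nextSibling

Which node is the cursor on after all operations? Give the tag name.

After 1 (parentNode): header (no-op, stayed)
After 2 (firstChild): article
After 3 (previousSibling): article (no-op, stayed)
After 4 (lastChild): p
After 5 (parentNode): article
After 6 (firstChild): p
After 7 (parentNode): article
After 8 (nextSibling): tr

Answer: tr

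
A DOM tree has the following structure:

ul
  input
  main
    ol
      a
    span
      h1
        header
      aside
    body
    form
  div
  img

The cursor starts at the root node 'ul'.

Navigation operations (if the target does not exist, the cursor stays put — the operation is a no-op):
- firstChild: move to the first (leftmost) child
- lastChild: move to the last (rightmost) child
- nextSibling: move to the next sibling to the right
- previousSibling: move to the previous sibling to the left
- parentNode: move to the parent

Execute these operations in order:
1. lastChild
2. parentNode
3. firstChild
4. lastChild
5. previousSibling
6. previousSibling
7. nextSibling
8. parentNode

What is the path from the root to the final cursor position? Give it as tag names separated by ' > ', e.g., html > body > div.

After 1 (lastChild): img
After 2 (parentNode): ul
After 3 (firstChild): input
After 4 (lastChild): input (no-op, stayed)
After 5 (previousSibling): input (no-op, stayed)
After 6 (previousSibling): input (no-op, stayed)
After 7 (nextSibling): main
After 8 (parentNode): ul

Answer: ul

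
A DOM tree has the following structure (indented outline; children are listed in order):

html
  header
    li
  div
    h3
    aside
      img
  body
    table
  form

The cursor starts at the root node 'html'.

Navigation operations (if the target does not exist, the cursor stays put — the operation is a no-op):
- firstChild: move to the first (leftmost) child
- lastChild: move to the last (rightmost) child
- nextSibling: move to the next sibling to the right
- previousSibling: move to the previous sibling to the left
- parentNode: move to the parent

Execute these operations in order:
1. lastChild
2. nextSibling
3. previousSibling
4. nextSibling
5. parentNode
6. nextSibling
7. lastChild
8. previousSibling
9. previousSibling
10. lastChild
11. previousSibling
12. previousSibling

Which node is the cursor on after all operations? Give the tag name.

After 1 (lastChild): form
After 2 (nextSibling): form (no-op, stayed)
After 3 (previousSibling): body
After 4 (nextSibling): form
After 5 (parentNode): html
After 6 (nextSibling): html (no-op, stayed)
After 7 (lastChild): form
After 8 (previousSibling): body
After 9 (previousSibling): div
After 10 (lastChild): aside
After 11 (previousSibling): h3
After 12 (previousSibling): h3 (no-op, stayed)

Answer: h3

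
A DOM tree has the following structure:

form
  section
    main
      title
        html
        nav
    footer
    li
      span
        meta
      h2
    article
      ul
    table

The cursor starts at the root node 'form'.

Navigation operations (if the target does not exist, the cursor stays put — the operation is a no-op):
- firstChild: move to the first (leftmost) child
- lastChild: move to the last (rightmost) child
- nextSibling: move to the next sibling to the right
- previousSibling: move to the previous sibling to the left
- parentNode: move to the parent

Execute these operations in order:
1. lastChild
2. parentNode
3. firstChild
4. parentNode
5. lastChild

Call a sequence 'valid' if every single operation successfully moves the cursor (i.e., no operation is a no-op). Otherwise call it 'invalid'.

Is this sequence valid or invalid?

After 1 (lastChild): section
After 2 (parentNode): form
After 3 (firstChild): section
After 4 (parentNode): form
After 5 (lastChild): section

Answer: valid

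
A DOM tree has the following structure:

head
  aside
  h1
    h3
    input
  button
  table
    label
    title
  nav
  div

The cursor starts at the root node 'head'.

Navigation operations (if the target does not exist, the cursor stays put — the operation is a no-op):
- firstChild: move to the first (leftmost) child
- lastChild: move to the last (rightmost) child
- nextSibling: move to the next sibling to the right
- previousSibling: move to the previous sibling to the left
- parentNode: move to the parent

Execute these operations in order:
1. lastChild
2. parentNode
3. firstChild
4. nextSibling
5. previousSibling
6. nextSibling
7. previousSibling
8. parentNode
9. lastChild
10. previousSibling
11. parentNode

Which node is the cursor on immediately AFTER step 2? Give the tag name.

After 1 (lastChild): div
After 2 (parentNode): head

Answer: head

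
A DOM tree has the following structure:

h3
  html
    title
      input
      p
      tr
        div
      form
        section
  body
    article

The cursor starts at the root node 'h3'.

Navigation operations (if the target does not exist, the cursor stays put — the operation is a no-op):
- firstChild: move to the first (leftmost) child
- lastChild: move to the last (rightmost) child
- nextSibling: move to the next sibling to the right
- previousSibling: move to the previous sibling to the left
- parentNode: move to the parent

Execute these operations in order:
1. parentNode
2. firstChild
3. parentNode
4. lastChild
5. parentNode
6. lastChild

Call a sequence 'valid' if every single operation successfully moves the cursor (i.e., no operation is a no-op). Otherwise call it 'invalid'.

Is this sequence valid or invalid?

Answer: invalid

Derivation:
After 1 (parentNode): h3 (no-op, stayed)
After 2 (firstChild): html
After 3 (parentNode): h3
After 4 (lastChild): body
After 5 (parentNode): h3
After 6 (lastChild): body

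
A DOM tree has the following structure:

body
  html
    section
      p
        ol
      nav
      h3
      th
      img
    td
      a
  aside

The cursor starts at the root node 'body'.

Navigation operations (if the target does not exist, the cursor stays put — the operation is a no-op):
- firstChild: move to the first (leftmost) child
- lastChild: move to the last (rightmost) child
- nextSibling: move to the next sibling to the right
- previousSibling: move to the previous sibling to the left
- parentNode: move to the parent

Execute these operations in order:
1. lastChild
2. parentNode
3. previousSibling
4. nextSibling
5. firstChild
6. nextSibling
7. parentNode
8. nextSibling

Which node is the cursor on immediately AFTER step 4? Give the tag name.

After 1 (lastChild): aside
After 2 (parentNode): body
After 3 (previousSibling): body (no-op, stayed)
After 4 (nextSibling): body (no-op, stayed)

Answer: body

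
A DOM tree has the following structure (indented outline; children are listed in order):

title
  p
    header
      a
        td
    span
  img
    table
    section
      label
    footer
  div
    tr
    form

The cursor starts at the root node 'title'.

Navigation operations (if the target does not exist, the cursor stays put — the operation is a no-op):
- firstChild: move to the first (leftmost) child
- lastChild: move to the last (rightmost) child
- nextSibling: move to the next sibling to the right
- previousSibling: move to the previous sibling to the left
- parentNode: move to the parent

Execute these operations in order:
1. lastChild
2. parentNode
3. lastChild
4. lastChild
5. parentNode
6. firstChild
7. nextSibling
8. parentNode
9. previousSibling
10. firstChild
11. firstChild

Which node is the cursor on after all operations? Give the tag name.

After 1 (lastChild): div
After 2 (parentNode): title
After 3 (lastChild): div
After 4 (lastChild): form
After 5 (parentNode): div
After 6 (firstChild): tr
After 7 (nextSibling): form
After 8 (parentNode): div
After 9 (previousSibling): img
After 10 (firstChild): table
After 11 (firstChild): table (no-op, stayed)

Answer: table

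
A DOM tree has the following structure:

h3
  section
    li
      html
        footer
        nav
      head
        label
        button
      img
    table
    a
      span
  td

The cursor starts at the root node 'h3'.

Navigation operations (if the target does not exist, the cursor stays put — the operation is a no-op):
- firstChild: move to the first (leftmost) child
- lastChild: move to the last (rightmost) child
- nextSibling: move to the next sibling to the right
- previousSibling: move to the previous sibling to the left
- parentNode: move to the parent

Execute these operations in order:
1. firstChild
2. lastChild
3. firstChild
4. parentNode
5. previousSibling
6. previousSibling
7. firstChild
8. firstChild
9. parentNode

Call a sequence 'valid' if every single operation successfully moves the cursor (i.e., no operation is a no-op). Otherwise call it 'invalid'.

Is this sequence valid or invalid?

Answer: valid

Derivation:
After 1 (firstChild): section
After 2 (lastChild): a
After 3 (firstChild): span
After 4 (parentNode): a
After 5 (previousSibling): table
After 6 (previousSibling): li
After 7 (firstChild): html
After 8 (firstChild): footer
After 9 (parentNode): html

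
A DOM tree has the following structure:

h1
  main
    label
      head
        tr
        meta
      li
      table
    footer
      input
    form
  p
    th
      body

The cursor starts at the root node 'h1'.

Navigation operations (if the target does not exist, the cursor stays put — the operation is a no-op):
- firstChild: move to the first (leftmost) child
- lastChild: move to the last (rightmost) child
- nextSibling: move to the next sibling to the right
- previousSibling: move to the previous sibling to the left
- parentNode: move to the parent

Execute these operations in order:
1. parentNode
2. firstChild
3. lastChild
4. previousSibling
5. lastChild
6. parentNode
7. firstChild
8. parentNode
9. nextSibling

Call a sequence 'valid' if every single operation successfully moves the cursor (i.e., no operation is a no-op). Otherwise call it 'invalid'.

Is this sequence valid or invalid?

Answer: invalid

Derivation:
After 1 (parentNode): h1 (no-op, stayed)
After 2 (firstChild): main
After 3 (lastChild): form
After 4 (previousSibling): footer
After 5 (lastChild): input
After 6 (parentNode): footer
After 7 (firstChild): input
After 8 (parentNode): footer
After 9 (nextSibling): form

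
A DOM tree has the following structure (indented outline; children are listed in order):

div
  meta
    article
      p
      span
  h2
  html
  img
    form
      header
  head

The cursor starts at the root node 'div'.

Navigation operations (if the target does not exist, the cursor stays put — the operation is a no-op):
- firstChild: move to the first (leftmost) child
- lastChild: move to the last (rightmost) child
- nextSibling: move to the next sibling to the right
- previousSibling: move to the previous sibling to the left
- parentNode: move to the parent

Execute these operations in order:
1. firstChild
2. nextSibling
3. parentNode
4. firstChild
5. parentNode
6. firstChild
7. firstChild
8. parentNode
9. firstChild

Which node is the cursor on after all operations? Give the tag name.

After 1 (firstChild): meta
After 2 (nextSibling): h2
After 3 (parentNode): div
After 4 (firstChild): meta
After 5 (parentNode): div
After 6 (firstChild): meta
After 7 (firstChild): article
After 8 (parentNode): meta
After 9 (firstChild): article

Answer: article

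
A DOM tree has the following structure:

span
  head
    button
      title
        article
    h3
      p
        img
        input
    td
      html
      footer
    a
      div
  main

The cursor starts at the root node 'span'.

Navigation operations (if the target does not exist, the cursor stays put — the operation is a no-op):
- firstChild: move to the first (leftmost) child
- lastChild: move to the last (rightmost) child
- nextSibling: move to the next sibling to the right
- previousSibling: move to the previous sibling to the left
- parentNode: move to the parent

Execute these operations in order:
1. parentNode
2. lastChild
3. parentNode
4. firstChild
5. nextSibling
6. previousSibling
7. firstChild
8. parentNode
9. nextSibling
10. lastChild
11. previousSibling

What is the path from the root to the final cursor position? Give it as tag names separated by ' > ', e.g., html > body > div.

After 1 (parentNode): span (no-op, stayed)
After 2 (lastChild): main
After 3 (parentNode): span
After 4 (firstChild): head
After 5 (nextSibling): main
After 6 (previousSibling): head
After 7 (firstChild): button
After 8 (parentNode): head
After 9 (nextSibling): main
After 10 (lastChild): main (no-op, stayed)
After 11 (previousSibling): head

Answer: span > head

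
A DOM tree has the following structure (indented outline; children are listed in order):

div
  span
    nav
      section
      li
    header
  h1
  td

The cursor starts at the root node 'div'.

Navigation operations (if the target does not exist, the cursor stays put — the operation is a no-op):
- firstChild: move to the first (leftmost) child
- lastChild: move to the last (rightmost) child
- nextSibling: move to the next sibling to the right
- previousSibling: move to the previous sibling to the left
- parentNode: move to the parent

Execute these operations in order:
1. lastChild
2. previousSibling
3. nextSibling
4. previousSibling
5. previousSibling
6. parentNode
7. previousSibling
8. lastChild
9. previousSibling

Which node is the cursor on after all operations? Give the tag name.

After 1 (lastChild): td
After 2 (previousSibling): h1
After 3 (nextSibling): td
After 4 (previousSibling): h1
After 5 (previousSibling): span
After 6 (parentNode): div
After 7 (previousSibling): div (no-op, stayed)
After 8 (lastChild): td
After 9 (previousSibling): h1

Answer: h1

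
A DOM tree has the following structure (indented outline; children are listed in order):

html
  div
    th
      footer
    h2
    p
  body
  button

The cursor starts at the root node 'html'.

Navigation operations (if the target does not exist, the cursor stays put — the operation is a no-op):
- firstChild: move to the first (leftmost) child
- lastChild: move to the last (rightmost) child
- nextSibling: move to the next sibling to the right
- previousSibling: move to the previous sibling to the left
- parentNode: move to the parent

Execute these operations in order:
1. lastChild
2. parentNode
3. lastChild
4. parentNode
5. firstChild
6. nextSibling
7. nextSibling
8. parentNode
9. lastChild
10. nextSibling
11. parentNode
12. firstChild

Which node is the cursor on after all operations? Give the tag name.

After 1 (lastChild): button
After 2 (parentNode): html
After 3 (lastChild): button
After 4 (parentNode): html
After 5 (firstChild): div
After 6 (nextSibling): body
After 7 (nextSibling): button
After 8 (parentNode): html
After 9 (lastChild): button
After 10 (nextSibling): button (no-op, stayed)
After 11 (parentNode): html
After 12 (firstChild): div

Answer: div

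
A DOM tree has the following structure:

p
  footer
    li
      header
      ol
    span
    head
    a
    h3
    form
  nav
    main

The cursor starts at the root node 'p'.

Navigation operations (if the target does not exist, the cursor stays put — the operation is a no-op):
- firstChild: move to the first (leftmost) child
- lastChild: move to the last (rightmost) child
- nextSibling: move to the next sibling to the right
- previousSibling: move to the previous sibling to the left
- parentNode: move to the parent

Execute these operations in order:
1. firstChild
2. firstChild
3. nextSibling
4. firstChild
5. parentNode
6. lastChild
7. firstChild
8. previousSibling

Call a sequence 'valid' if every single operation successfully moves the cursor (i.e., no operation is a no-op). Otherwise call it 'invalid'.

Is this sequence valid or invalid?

Answer: invalid

Derivation:
After 1 (firstChild): footer
After 2 (firstChild): li
After 3 (nextSibling): span
After 4 (firstChild): span (no-op, stayed)
After 5 (parentNode): footer
After 6 (lastChild): form
After 7 (firstChild): form (no-op, stayed)
After 8 (previousSibling): h3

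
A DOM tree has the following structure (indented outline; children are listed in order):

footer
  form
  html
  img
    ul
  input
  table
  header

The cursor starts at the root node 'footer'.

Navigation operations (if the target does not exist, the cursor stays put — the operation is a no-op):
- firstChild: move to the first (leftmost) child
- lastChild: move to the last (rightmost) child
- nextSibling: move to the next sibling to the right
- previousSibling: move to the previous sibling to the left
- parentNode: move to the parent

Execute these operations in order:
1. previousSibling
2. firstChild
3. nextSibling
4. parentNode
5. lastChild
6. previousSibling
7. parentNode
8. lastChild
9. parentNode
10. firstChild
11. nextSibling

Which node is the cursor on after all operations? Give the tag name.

Answer: html

Derivation:
After 1 (previousSibling): footer (no-op, stayed)
After 2 (firstChild): form
After 3 (nextSibling): html
After 4 (parentNode): footer
After 5 (lastChild): header
After 6 (previousSibling): table
After 7 (parentNode): footer
After 8 (lastChild): header
After 9 (parentNode): footer
After 10 (firstChild): form
After 11 (nextSibling): html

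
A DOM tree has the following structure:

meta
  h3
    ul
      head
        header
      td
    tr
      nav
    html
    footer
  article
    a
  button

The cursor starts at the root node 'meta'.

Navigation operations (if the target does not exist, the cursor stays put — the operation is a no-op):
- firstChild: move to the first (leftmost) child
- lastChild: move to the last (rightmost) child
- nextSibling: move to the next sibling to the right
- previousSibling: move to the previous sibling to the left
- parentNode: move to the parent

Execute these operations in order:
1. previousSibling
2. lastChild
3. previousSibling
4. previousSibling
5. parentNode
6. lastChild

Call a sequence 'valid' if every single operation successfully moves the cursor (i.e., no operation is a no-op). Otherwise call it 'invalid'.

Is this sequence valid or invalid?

Answer: invalid

Derivation:
After 1 (previousSibling): meta (no-op, stayed)
After 2 (lastChild): button
After 3 (previousSibling): article
After 4 (previousSibling): h3
After 5 (parentNode): meta
After 6 (lastChild): button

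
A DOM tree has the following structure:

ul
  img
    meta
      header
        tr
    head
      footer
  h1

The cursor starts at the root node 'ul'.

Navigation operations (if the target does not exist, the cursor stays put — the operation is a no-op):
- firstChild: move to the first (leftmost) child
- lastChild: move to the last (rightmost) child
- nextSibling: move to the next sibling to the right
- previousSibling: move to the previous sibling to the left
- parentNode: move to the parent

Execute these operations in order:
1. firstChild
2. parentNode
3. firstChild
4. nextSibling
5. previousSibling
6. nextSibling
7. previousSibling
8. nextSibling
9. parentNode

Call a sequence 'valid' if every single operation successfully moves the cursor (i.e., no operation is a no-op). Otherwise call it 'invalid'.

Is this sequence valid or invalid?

Answer: valid

Derivation:
After 1 (firstChild): img
After 2 (parentNode): ul
After 3 (firstChild): img
After 4 (nextSibling): h1
After 5 (previousSibling): img
After 6 (nextSibling): h1
After 7 (previousSibling): img
After 8 (nextSibling): h1
After 9 (parentNode): ul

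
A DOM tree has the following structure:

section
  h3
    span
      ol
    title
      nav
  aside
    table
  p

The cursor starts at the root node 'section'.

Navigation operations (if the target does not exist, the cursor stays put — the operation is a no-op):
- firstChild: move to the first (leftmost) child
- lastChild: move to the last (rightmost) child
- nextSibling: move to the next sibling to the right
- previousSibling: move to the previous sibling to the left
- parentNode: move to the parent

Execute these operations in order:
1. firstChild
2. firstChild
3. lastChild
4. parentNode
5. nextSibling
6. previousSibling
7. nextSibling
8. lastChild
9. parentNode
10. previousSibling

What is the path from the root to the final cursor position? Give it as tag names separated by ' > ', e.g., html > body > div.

After 1 (firstChild): h3
After 2 (firstChild): span
After 3 (lastChild): ol
After 4 (parentNode): span
After 5 (nextSibling): title
After 6 (previousSibling): span
After 7 (nextSibling): title
After 8 (lastChild): nav
After 9 (parentNode): title
After 10 (previousSibling): span

Answer: section > h3 > span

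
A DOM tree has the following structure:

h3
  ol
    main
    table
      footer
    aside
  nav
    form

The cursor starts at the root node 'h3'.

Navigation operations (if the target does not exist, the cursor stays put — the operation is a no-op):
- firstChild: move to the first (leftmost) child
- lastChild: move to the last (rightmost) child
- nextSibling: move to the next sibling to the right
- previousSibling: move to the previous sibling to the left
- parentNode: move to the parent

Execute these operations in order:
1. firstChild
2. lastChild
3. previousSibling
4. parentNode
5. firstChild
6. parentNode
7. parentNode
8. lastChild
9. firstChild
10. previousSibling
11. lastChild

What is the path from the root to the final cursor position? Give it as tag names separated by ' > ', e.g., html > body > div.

Answer: h3 > nav > form

Derivation:
After 1 (firstChild): ol
After 2 (lastChild): aside
After 3 (previousSibling): table
After 4 (parentNode): ol
After 5 (firstChild): main
After 6 (parentNode): ol
After 7 (parentNode): h3
After 8 (lastChild): nav
After 9 (firstChild): form
After 10 (previousSibling): form (no-op, stayed)
After 11 (lastChild): form (no-op, stayed)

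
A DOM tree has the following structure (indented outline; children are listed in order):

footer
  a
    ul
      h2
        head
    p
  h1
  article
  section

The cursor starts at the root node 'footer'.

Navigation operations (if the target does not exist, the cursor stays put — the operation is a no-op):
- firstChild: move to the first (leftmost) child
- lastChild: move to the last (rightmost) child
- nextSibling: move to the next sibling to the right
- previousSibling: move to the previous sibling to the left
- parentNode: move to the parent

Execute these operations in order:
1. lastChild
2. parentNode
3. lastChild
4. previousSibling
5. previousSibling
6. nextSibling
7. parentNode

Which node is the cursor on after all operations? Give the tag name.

After 1 (lastChild): section
After 2 (parentNode): footer
After 3 (lastChild): section
After 4 (previousSibling): article
After 5 (previousSibling): h1
After 6 (nextSibling): article
After 7 (parentNode): footer

Answer: footer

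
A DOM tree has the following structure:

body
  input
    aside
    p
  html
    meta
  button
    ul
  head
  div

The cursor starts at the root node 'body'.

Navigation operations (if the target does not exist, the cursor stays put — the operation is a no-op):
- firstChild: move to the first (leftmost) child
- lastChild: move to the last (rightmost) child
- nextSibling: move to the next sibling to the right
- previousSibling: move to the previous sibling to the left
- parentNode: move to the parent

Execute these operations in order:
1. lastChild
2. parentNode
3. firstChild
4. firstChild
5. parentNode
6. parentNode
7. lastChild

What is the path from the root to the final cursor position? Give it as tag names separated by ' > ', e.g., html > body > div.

After 1 (lastChild): div
After 2 (parentNode): body
After 3 (firstChild): input
After 4 (firstChild): aside
After 5 (parentNode): input
After 6 (parentNode): body
After 7 (lastChild): div

Answer: body > div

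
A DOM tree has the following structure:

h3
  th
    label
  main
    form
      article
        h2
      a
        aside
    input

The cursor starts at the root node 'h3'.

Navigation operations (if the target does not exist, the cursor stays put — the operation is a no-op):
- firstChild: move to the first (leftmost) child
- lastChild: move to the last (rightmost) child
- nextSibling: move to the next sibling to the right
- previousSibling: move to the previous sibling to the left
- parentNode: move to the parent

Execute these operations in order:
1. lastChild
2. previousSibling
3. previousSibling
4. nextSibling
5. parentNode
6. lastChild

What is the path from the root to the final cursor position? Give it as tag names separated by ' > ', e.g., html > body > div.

Answer: h3 > main

Derivation:
After 1 (lastChild): main
After 2 (previousSibling): th
After 3 (previousSibling): th (no-op, stayed)
After 4 (nextSibling): main
After 5 (parentNode): h3
After 6 (lastChild): main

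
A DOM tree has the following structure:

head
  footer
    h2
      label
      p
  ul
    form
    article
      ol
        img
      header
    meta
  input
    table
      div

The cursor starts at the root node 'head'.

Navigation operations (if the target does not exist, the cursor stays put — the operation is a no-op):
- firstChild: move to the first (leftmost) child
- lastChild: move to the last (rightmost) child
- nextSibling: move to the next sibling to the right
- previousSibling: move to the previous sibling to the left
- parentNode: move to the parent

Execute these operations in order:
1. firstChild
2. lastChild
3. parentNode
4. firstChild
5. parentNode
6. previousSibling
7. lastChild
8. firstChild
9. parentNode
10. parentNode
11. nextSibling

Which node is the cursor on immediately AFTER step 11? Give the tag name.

After 1 (firstChild): footer
After 2 (lastChild): h2
After 3 (parentNode): footer
After 4 (firstChild): h2
After 5 (parentNode): footer
After 6 (previousSibling): footer (no-op, stayed)
After 7 (lastChild): h2
After 8 (firstChild): label
After 9 (parentNode): h2
After 10 (parentNode): footer
After 11 (nextSibling): ul

Answer: ul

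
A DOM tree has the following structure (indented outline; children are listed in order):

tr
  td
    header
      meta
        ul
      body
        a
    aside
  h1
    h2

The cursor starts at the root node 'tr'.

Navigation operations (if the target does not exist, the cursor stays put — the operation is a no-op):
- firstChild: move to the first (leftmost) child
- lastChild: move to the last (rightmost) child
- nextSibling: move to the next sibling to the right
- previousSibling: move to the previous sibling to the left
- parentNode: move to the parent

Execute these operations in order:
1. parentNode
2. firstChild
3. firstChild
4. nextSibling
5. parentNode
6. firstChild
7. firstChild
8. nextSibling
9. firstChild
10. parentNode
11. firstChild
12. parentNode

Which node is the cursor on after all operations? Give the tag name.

Answer: body

Derivation:
After 1 (parentNode): tr (no-op, stayed)
After 2 (firstChild): td
After 3 (firstChild): header
After 4 (nextSibling): aside
After 5 (parentNode): td
After 6 (firstChild): header
After 7 (firstChild): meta
After 8 (nextSibling): body
After 9 (firstChild): a
After 10 (parentNode): body
After 11 (firstChild): a
After 12 (parentNode): body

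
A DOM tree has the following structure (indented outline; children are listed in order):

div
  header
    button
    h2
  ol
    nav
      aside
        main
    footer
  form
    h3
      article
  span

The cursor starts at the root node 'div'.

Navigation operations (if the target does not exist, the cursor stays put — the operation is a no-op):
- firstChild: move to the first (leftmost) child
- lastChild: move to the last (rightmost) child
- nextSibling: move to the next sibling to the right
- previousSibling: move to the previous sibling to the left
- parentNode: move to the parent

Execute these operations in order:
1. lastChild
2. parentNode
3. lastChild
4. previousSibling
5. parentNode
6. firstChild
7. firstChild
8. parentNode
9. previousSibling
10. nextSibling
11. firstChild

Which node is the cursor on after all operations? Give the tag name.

Answer: nav

Derivation:
After 1 (lastChild): span
After 2 (parentNode): div
After 3 (lastChild): span
After 4 (previousSibling): form
After 5 (parentNode): div
After 6 (firstChild): header
After 7 (firstChild): button
After 8 (parentNode): header
After 9 (previousSibling): header (no-op, stayed)
After 10 (nextSibling): ol
After 11 (firstChild): nav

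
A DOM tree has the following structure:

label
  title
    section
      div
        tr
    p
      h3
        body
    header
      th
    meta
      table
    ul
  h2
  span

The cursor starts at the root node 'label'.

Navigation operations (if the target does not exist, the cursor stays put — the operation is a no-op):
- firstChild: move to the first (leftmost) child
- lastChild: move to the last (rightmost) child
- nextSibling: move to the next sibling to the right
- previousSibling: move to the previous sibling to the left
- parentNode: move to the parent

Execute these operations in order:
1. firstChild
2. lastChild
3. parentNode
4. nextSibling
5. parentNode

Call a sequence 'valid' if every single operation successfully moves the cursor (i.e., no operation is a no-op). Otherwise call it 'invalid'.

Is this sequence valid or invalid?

Answer: valid

Derivation:
After 1 (firstChild): title
After 2 (lastChild): ul
After 3 (parentNode): title
After 4 (nextSibling): h2
After 5 (parentNode): label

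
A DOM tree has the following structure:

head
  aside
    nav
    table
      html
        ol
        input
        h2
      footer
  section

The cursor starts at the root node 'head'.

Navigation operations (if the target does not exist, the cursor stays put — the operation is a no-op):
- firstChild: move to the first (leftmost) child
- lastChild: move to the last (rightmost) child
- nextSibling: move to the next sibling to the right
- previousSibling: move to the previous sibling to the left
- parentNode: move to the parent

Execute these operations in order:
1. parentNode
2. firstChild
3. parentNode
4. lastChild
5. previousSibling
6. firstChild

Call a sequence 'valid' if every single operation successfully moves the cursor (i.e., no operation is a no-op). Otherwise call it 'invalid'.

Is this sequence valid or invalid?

After 1 (parentNode): head (no-op, stayed)
After 2 (firstChild): aside
After 3 (parentNode): head
After 4 (lastChild): section
After 5 (previousSibling): aside
After 6 (firstChild): nav

Answer: invalid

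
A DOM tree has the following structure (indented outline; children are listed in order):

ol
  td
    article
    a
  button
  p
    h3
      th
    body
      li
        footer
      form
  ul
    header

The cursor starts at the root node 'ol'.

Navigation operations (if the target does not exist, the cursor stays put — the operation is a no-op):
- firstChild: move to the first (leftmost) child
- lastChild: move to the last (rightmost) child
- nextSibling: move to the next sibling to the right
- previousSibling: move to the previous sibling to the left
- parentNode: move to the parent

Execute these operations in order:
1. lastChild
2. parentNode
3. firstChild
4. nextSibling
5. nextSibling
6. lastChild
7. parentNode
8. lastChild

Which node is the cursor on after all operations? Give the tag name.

After 1 (lastChild): ul
After 2 (parentNode): ol
After 3 (firstChild): td
After 4 (nextSibling): button
After 5 (nextSibling): p
After 6 (lastChild): body
After 7 (parentNode): p
After 8 (lastChild): body

Answer: body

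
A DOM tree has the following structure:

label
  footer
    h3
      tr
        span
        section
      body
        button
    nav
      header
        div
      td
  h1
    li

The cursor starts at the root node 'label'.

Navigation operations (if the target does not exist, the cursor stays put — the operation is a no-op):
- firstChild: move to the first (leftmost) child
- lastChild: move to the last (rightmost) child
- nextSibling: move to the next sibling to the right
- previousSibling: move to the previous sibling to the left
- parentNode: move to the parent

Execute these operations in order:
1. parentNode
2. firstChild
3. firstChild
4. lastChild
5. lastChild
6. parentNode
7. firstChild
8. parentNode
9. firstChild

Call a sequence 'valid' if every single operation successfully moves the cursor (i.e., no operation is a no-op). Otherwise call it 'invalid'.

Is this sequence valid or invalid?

After 1 (parentNode): label (no-op, stayed)
After 2 (firstChild): footer
After 3 (firstChild): h3
After 4 (lastChild): body
After 5 (lastChild): button
After 6 (parentNode): body
After 7 (firstChild): button
After 8 (parentNode): body
After 9 (firstChild): button

Answer: invalid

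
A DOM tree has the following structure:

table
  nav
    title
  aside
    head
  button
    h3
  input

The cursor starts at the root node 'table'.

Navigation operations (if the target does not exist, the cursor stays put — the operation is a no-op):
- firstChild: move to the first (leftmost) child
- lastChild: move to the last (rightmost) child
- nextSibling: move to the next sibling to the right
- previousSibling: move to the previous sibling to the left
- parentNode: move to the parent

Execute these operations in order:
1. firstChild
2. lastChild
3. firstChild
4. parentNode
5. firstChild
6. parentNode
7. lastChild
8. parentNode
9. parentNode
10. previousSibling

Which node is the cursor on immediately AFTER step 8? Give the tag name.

After 1 (firstChild): nav
After 2 (lastChild): title
After 3 (firstChild): title (no-op, stayed)
After 4 (parentNode): nav
After 5 (firstChild): title
After 6 (parentNode): nav
After 7 (lastChild): title
After 8 (parentNode): nav

Answer: nav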